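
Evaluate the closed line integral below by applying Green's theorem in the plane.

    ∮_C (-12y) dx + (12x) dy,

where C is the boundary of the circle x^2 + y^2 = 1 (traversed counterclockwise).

Green's theorem converts the closed line integral into a double integral over the enclosed region D:

    ∮_C P dx + Q dy = ∬_D (∂Q/∂x - ∂P/∂y) dA.

Here P = -12y, Q = 12x, so

    ∂Q/∂x = 12,    ∂P/∂y = -12,
    ∂Q/∂x - ∂P/∂y = 24.

D is the region x^2 + y^2 ≤ 1. Evaluating the double integral:

In polar coordinates (x = r cos θ, y = r sin θ, dA = r dr dθ) the integrand becomes 24, so

    ∬_D (24) dA = ∫_0^{2π} ∫_0^{1} (24) · r dr dθ.

Inner (r from 0 to 1): 12.
Outer (θ from 0 to 2π): 24π.

Therefore ∮_C P dx + Q dy = 24π.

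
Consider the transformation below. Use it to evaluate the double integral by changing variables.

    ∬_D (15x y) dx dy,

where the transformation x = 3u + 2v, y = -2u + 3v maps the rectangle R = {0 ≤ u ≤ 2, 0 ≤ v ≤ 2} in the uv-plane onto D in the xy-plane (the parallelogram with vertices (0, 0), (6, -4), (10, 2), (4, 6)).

Compute the Jacobian determinant of (x, y) with respect to (u, v):

    ∂(x,y)/∂(u,v) = | 3  2 | = (3)(3) - (2)(-2) = 13.
                   | -2  3 |

Its absolute value is |J| = 13 (the area scaling factor).

Substituting x = 3u + 2v, y = -2u + 3v into the integrand,

    15x y → -90u^2 + 75u v + 90v^2,

so the integral becomes

    ∬_R (-90u^2 + 75u v + 90v^2) · |J| du dv = ∫_0^2 ∫_0^2 (-1170u^2 + 975u v + 1170v^2) dv du.

Inner (v): -2340u^2 + 1950u + 3120.
Outer (u): 3900.

Therefore ∬_D (15x y) dx dy = 3900.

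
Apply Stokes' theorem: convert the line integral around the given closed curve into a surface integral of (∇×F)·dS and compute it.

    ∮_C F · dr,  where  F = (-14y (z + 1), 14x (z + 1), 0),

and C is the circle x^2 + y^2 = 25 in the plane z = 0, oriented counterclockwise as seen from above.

Let S be the flat disk x^2 + y^2 ≤ 25 in the plane z = 0, with upward unit normal n̂ = ẑ. By Stokes' theorem,

    ∮_C F · dr = ∬_S (∇ × F) · n̂ dS = ∬_D (curl F)_z dA,

where D is the disk x^2 + y^2 ≤ 25.

Compute the curl of F = (-14y (z + 1), 14x (z + 1), 0):
    (∇ × F)_x = ∂F_z/∂y - ∂F_y/∂z = -14x,
    (∇ × F)_y = ∂F_x/∂z - ∂F_z/∂x = -14y,
    (∇ × F)_z = ∂F_y/∂x - ∂F_x/∂y = 28z + 28.

On z = 0, (curl F)_z = 28.

Convert to polar (x = r cos θ, y = r sin θ, dA = r dr dθ); the integrand becomes 28, so

    ∬_D (curl F)_z dA = ∫_0^{2π} ∫_0^{5} (28) · r dr dθ.

Inner (r from 0 to 5): 350.
Outer (θ from 0 to 2π): 700π.

Therefore ∮_C F · dr = 700π.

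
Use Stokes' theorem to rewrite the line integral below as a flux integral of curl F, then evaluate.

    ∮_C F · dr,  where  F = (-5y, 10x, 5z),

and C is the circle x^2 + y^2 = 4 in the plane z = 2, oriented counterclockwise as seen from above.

Let S be the flat disk x^2 + y^2 ≤ 4 in the plane z = 2, with upward unit normal n̂ = ẑ. By Stokes' theorem,

    ∮_C F · dr = ∬_S (∇ × F) · n̂ dS = ∬_D (curl F)_z dA,

where D is the disk x^2 + y^2 ≤ 4.

Compute the curl of F = (-5y, 10x, 5z):
    (∇ × F)_x = ∂F_z/∂y - ∂F_y/∂z = 0,
    (∇ × F)_y = ∂F_x/∂z - ∂F_z/∂x = 0,
    (∇ × F)_z = ∂F_y/∂x - ∂F_x/∂y = 15.

On z = 2, (curl F)_z = 15.

Convert to polar (x = r cos θ, y = r sin θ, dA = r dr dθ); the integrand becomes 15, so

    ∬_D (curl F)_z dA = ∫_0^{2π} ∫_0^{2} (15) · r dr dθ.

Inner (r from 0 to 2): 30.
Outer (θ from 0 to 2π): 60π.

Therefore ∮_C F · dr = 60π.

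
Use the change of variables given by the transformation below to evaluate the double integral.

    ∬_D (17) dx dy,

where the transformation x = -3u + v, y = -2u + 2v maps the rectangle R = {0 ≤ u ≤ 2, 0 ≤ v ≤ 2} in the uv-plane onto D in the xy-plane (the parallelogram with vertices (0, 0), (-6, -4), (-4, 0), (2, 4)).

Compute the Jacobian determinant of (x, y) with respect to (u, v):

    ∂(x,y)/∂(u,v) = | -3  1 | = (-3)(2) - (1)(-2) = -4.
                   | -2  2 |

Its absolute value is |J| = 4 (the area scaling factor).

Substituting x = -3u + v, y = -2u + 2v into the integrand,

    17 → 17,

so the integral becomes

    ∬_R (17) · |J| du dv = ∫_0^2 ∫_0^2 (68) dv du.

Inner (v): 136.
Outer (u): 272.

Therefore ∬_D (17) dx dy = 272.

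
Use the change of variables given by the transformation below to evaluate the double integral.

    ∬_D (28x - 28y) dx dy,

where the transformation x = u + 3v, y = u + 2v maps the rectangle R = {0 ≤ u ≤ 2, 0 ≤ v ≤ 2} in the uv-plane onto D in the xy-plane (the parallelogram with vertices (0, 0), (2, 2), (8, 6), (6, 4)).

Compute the Jacobian determinant of (x, y) with respect to (u, v):

    ∂(x,y)/∂(u,v) = | 1  3 | = (1)(2) - (3)(1) = -1.
                   | 1  2 |

Its absolute value is |J| = 1 (the area scaling factor).

Substituting x = u + 3v, y = u + 2v into the integrand,

    28x - 28y → 28v,

so the integral becomes

    ∬_R (28v) · |J| du dv = ∫_0^2 ∫_0^2 (28v) dv du.

Inner (v): 56.
Outer (u): 112.

Therefore ∬_D (28x - 28y) dx dy = 112.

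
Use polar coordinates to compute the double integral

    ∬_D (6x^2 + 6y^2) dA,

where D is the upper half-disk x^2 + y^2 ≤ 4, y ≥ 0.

The region D is 0 ≤ r ≤ 2, 0 ≤ θ ≤ π in polar coordinates, where x = r cos(θ), y = r sin(θ), and dA = r dr dθ.

Under the substitution, the integrand becomes 6r^2, so

    ∬_D (6x^2 + 6y^2) dA = ∫_{0}^{π} ∫_{0}^{2} (6r^2) · r dr dθ.

Inner integral (in r): ∫_{0}^{2} (6r^2) · r dr = 24.

Outer integral (in θ): ∫_{0}^{π} (24) dθ = 24π.

Therefore ∬_D (6x^2 + 6y^2) dA = 24π.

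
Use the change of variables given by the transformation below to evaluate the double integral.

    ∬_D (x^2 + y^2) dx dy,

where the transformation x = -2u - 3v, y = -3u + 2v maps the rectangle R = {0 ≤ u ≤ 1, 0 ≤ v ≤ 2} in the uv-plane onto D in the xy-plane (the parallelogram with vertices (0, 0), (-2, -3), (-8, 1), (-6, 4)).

Compute the Jacobian determinant of (x, y) with respect to (u, v):

    ∂(x,y)/∂(u,v) = | -2  -3 | = (-2)(2) - (-3)(-3) = -13.
                   | -3  2 |

Its absolute value is |J| = 13 (the area scaling factor).

Substituting x = -2u - 3v, y = -3u + 2v into the integrand,

    x^2 + y^2 → 13u^2 + 13v^2,

so the integral becomes

    ∬_R (13u^2 + 13v^2) · |J| du dv = ∫_0^1 ∫_0^2 (169u^2 + 169v^2) dv du.

Inner (v): 338u^2 + 1352/3.
Outer (u): 1690/3.

Therefore ∬_D (x^2 + y^2) dx dy = 1690/3.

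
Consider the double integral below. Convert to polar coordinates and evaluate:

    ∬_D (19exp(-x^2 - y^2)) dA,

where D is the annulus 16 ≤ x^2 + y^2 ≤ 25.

The region D is 4 ≤ r ≤ 5, 0 ≤ θ ≤ 2π in polar coordinates, where x = r cos(θ), y = r sin(θ), and dA = r dr dθ.

Under the substitution, the integrand becomes 19exp(-r^2), so

    ∬_D (19exp(-x^2 - y^2)) dA = ∫_{0}^{2π} ∫_{4}^{5} (19exp(-r^2)) · r dr dθ.

Inner integral (in r): ∫_{4}^{5} (19exp(-r^2)) · r dr = -(19 - 19exp(9))exp(-25)/2.

Outer integral (in θ): ∫_{0}^{2π} (-(19 - 19exp(9))exp(-25)/2) dθ = -19π (1 - exp(9))exp(-25).

Therefore ∬_D (19exp(-x^2 - y^2)) dA = -19π (1 - exp(9))exp(-25).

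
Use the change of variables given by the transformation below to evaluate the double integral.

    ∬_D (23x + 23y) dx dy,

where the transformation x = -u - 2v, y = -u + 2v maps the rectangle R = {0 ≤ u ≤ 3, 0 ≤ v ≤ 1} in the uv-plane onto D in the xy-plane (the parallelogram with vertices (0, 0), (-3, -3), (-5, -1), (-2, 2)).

Compute the Jacobian determinant of (x, y) with respect to (u, v):

    ∂(x,y)/∂(u,v) = | -1  -2 | = (-1)(2) - (-2)(-1) = -4.
                   | -1  2 |

Its absolute value is |J| = 4 (the area scaling factor).

Substituting x = -u - 2v, y = -u + 2v into the integrand,

    23x + 23y → -46u,

so the integral becomes

    ∬_R (-46u) · |J| du dv = ∫_0^3 ∫_0^1 (-184u) dv du.

Inner (v): -184u.
Outer (u): -828.

Therefore ∬_D (23x + 23y) dx dy = -828.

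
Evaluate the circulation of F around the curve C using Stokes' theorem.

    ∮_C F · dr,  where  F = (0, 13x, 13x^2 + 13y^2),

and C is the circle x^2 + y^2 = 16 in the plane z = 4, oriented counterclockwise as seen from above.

Let S be the flat disk x^2 + y^2 ≤ 16 in the plane z = 4, with upward unit normal n̂ = ẑ. By Stokes' theorem,

    ∮_C F · dr = ∬_S (∇ × F) · n̂ dS = ∬_D (curl F)_z dA,

where D is the disk x^2 + y^2 ≤ 16.

Compute the curl of F = (0, 13x, 13x^2 + 13y^2):
    (∇ × F)_x = ∂F_z/∂y - ∂F_y/∂z = 26y,
    (∇ × F)_y = ∂F_x/∂z - ∂F_z/∂x = -26x,
    (∇ × F)_z = ∂F_y/∂x - ∂F_x/∂y = 13.

On z = 4, (curl F)_z = 13.

Convert to polar (x = r cos θ, y = r sin θ, dA = r dr dθ); the integrand becomes 13, so

    ∬_D (curl F)_z dA = ∫_0^{2π} ∫_0^{4} (13) · r dr dθ.

Inner (r from 0 to 4): 104.
Outer (θ from 0 to 2π): 208π.

Therefore ∮_C F · dr = 208π.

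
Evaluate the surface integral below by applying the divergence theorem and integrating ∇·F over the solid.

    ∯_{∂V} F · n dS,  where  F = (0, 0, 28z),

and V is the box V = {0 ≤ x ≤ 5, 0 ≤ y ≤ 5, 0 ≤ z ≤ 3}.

By the divergence theorem,

    ∯_{∂V} F · n dS = ∭_V (∇ · F) dV.

Compute the divergence:
    ∇ · F = ∂F_x/∂x + ∂F_y/∂y + ∂F_z/∂z = 0 + 0 + 28 = 28.

V is a rectangular box, so dV = dx dy dz with 0 ≤ x ≤ 5, 0 ≤ y ≤ 5, 0 ≤ z ≤ 3.

Integrate (28) over V as an iterated integral:

    ∭_V (∇·F) dV = ∫_0^{5} ∫_0^{5} ∫_0^{3} (28) dz dy dx.

Inner (z from 0 to 3): 84.
Middle (y from 0 to 5): 420.
Outer (x from 0 to 5): 2100.

Therefore ∯_{∂V} F · n dS = 2100.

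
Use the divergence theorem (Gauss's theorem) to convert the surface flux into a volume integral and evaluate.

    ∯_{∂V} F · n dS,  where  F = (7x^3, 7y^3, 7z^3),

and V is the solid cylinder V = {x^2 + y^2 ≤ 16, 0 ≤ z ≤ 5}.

By the divergence theorem,

    ∯_{∂V} F · n dS = ∭_V (∇ · F) dV.

Compute the divergence:
    ∇ · F = ∂F_x/∂x + ∂F_y/∂y + ∂F_z/∂z = 21x^2 + 21y^2 + 21z^2.

In cylindrical coordinates, x = r cos(θ), y = r sin(θ), z = z, dV = r dr dθ dz, with 0 ≤ r ≤ 4, 0 ≤ θ ≤ 2π, 0 ≤ z ≤ 5.

The integrand, after substitution and multiplying by the volume element, becomes (21r^2 + 21z^2) · r, so

    ∭_V (∇·F) dV = ∫_0^{2π} ∫_0^{4} ∫_0^{5} (21r^2 + 21z^2) · r dz dr dθ.

Inner (z from 0 to 5): 105r^3 + 875r.
Middle (r from 0 to 4): 13720.
Outer (θ from 0 to 2π): 27440π.

Therefore ∯_{∂V} F · n dS = 27440π.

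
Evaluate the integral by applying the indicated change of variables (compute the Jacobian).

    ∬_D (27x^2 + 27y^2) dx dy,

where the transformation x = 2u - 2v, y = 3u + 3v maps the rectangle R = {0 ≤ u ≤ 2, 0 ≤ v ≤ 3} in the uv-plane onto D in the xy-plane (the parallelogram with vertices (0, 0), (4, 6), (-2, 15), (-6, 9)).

Compute the Jacobian determinant of (x, y) with respect to (u, v):

    ∂(x,y)/∂(u,v) = | 2  -2 | = (2)(3) - (-2)(3) = 12.
                   | 3  3 |

Its absolute value is |J| = 12 (the area scaling factor).

Substituting x = 2u - 2v, y = 3u + 3v into the integrand,

    27x^2 + 27y^2 → 351u^2 + 270u v + 351v^2,

so the integral becomes

    ∬_R (351u^2 + 270u v + 351v^2) · |J| du dv = ∫_0^2 ∫_0^3 (4212u^2 + 3240u v + 4212v^2) dv du.

Inner (v): 12636u^2 + 14580u + 37908.
Outer (u): 138672.

Therefore ∬_D (27x^2 + 27y^2) dx dy = 138672.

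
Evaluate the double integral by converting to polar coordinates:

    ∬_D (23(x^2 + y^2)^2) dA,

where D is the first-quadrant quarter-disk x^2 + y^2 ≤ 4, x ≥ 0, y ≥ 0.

The region D is 0 ≤ r ≤ 2, 0 ≤ θ ≤ π/2 in polar coordinates, where x = r cos(θ), y = r sin(θ), and dA = r dr dθ.

Under the substitution, the integrand becomes 23r^4, so

    ∬_D (23(x^2 + y^2)^2) dA = ∫_{0}^{π/2} ∫_{0}^{2} (23r^4) · r dr dθ.

Inner integral (in r): ∫_{0}^{2} (23r^4) · r dr = 736/3.

Outer integral (in θ): ∫_{0}^{π/2} (736/3) dθ = 368π/3.

Therefore ∬_D (23(x^2 + y^2)^2) dA = 368π/3.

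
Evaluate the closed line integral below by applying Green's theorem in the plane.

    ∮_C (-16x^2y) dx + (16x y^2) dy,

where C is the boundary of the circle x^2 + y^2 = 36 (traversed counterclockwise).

Green's theorem converts the closed line integral into a double integral over the enclosed region D:

    ∮_C P dx + Q dy = ∬_D (∂Q/∂x - ∂P/∂y) dA.

Here P = -16x^2y, Q = 16x y^2, so

    ∂Q/∂x = 16y^2,    ∂P/∂y = -16x^2,
    ∂Q/∂x - ∂P/∂y = 16x^2 + 16y^2.

D is the region x^2 + y^2 ≤ 36. Evaluating the double integral:

In polar coordinates (x = r cos θ, y = r sin θ, dA = r dr dθ) the integrand becomes 16r^2, so

    ∬_D (16x^2 + 16y^2) dA = ∫_0^{2π} ∫_0^{6} (16r^2) · r dr dθ.

Inner (r from 0 to 6): 5184.
Outer (θ from 0 to 2π): 10368π.

Therefore ∮_C P dx + Q dy = 10368π.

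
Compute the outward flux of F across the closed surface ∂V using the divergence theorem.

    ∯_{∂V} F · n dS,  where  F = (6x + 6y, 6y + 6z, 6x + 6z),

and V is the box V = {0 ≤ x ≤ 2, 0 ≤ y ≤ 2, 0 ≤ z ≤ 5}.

By the divergence theorem,

    ∯_{∂V} F · n dS = ∭_V (∇ · F) dV.

Compute the divergence:
    ∇ · F = ∂F_x/∂x + ∂F_y/∂y + ∂F_z/∂z = 6 + 6 + 6 = 18.

V is a rectangular box, so dV = dx dy dz with 0 ≤ x ≤ 2, 0 ≤ y ≤ 2, 0 ≤ z ≤ 5.

Integrate (18) over V as an iterated integral:

    ∭_V (∇·F) dV = ∫_0^{2} ∫_0^{2} ∫_0^{5} (18) dz dy dx.

Inner (z from 0 to 5): 90.
Middle (y from 0 to 2): 180.
Outer (x from 0 to 2): 360.

Therefore ∯_{∂V} F · n dS = 360.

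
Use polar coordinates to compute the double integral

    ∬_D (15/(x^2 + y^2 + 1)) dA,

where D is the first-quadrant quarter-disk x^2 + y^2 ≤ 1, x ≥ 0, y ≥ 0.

The region D is 0 ≤ r ≤ 1, 0 ≤ θ ≤ π/2 in polar coordinates, where x = r cos(θ), y = r sin(θ), and dA = r dr dθ.

Under the substitution, the integrand becomes 15/(r^2 + 1), so

    ∬_D (15/(x^2 + y^2 + 1)) dA = ∫_{0}^{π/2} ∫_{0}^{1} (15/(r^2 + 1)) · r dr dθ.

Inner integral (in r): ∫_{0}^{1} (15/(r^2 + 1)) · r dr = 15log(2)/2.

Outer integral (in θ): ∫_{0}^{π/2} (15log(2)/2) dθ = 15π log(2)/4.

Therefore ∬_D (15/(x^2 + y^2 + 1)) dA = 15π log(2)/4.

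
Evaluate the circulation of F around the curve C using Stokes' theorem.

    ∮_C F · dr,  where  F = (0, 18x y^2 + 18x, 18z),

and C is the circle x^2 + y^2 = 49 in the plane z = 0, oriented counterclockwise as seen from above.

Let S be the flat disk x^2 + y^2 ≤ 49 in the plane z = 0, with upward unit normal n̂ = ẑ. By Stokes' theorem,

    ∮_C F · dr = ∬_S (∇ × F) · n̂ dS = ∬_D (curl F)_z dA,

where D is the disk x^2 + y^2 ≤ 49.

Compute the curl of F = (0, 18x y^2 + 18x, 18z):
    (∇ × F)_x = ∂F_z/∂y - ∂F_y/∂z = 0,
    (∇ × F)_y = ∂F_x/∂z - ∂F_z/∂x = 0,
    (∇ × F)_z = ∂F_y/∂x - ∂F_x/∂y = 18y^2 + 18.

On z = 0, (curl F)_z = 18y^2 + 18.

Convert to polar (x = r cos θ, y = r sin θ, dA = r dr dθ); the integrand becomes 18r^2sin(θ)^2 + 18, so

    ∬_D (curl F)_z dA = ∫_0^{2π} ∫_0^{7} (18r^2sin(θ)^2 + 18) · r dr dθ.

Inner (r from 0 to 7): 21609sin(θ)^2/2 + 441.
Outer (θ from 0 to 2π): 23373π/2.

Therefore ∮_C F · dr = 23373π/2.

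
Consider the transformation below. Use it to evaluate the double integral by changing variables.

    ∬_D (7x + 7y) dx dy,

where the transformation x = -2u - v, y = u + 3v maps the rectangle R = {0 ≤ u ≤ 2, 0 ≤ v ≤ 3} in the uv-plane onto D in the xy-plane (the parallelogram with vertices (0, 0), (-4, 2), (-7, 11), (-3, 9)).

Compute the Jacobian determinant of (x, y) with respect to (u, v):

    ∂(x,y)/∂(u,v) = | -2  -1 | = (-2)(3) - (-1)(1) = -5.
                   | 1  3 |

Its absolute value is |J| = 5 (the area scaling factor).

Substituting x = -2u - v, y = u + 3v into the integrand,

    7x + 7y → -7u + 14v,

so the integral becomes

    ∬_R (-7u + 14v) · |J| du dv = ∫_0^2 ∫_0^3 (-35u + 70v) dv du.

Inner (v): 315 - 105u.
Outer (u): 420.

Therefore ∬_D (7x + 7y) dx dy = 420.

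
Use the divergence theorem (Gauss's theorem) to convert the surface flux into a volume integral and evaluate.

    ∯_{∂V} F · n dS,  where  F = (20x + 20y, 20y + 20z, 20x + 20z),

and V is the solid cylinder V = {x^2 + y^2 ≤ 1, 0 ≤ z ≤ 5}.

By the divergence theorem,

    ∯_{∂V} F · n dS = ∭_V (∇ · F) dV.

Compute the divergence:
    ∇ · F = ∂F_x/∂x + ∂F_y/∂y + ∂F_z/∂z = 20 + 20 + 20 = 60.

In cylindrical coordinates, x = r cos(θ), y = r sin(θ), z = z, dV = r dr dθ dz, with 0 ≤ r ≤ 1, 0 ≤ θ ≤ 2π, 0 ≤ z ≤ 5.

The integrand, after substitution and multiplying by the volume element, becomes (60) · r, so

    ∭_V (∇·F) dV = ∫_0^{2π} ∫_0^{1} ∫_0^{5} (60) · r dz dr dθ.

Inner (z from 0 to 5): 300r.
Middle (r from 0 to 1): 150.
Outer (θ from 0 to 2π): 300π.

Therefore ∯_{∂V} F · n dS = 300π.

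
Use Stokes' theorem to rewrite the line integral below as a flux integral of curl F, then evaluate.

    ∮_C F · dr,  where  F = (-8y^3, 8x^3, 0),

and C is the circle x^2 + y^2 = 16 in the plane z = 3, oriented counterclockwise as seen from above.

Let S be the flat disk x^2 + y^2 ≤ 16 in the plane z = 3, with upward unit normal n̂ = ẑ. By Stokes' theorem,

    ∮_C F · dr = ∬_S (∇ × F) · n̂ dS = ∬_D (curl F)_z dA,

where D is the disk x^2 + y^2 ≤ 16.

Compute the curl of F = (-8y^3, 8x^3, 0):
    (∇ × F)_x = ∂F_z/∂y - ∂F_y/∂z = 0,
    (∇ × F)_y = ∂F_x/∂z - ∂F_z/∂x = 0,
    (∇ × F)_z = ∂F_y/∂x - ∂F_x/∂y = 24x^2 + 24y^2.

On z = 3, (curl F)_z = 24x^2 + 24y^2.

Convert to polar (x = r cos θ, y = r sin θ, dA = r dr dθ); the integrand becomes 24r^2, so

    ∬_D (curl F)_z dA = ∫_0^{2π} ∫_0^{4} (24r^2) · r dr dθ.

Inner (r from 0 to 4): 1536.
Outer (θ from 0 to 2π): 3072π.

Therefore ∮_C F · dr = 3072π.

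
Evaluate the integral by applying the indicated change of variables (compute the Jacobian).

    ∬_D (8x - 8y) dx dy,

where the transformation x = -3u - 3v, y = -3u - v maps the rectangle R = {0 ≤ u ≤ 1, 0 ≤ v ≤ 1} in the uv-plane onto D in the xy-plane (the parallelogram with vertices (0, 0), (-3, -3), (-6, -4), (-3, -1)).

Compute the Jacobian determinant of (x, y) with respect to (u, v):

    ∂(x,y)/∂(u,v) = | -3  -3 | = (-3)(-1) - (-3)(-3) = -6.
                   | -3  -1 |

Its absolute value is |J| = 6 (the area scaling factor).

Substituting x = -3u - 3v, y = -3u - v into the integrand,

    8x - 8y → -16v,

so the integral becomes

    ∬_R (-16v) · |J| du dv = ∫_0^1 ∫_0^1 (-96v) dv du.

Inner (v): -48.
Outer (u): -48.

Therefore ∬_D (8x - 8y) dx dy = -48.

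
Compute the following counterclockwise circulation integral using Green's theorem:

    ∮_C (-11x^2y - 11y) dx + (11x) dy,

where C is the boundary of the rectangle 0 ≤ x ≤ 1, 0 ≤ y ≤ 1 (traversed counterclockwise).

Green's theorem converts the closed line integral into a double integral over the enclosed region D:

    ∮_C P dx + Q dy = ∬_D (∂Q/∂x - ∂P/∂y) dA.

Here P = -11x^2y - 11y, Q = 11x, so

    ∂Q/∂x = 11,    ∂P/∂y = -11x^2 - 11,
    ∂Q/∂x - ∂P/∂y = 11x^2 + 22.

D is the region 0 ≤ x ≤ 1, 0 ≤ y ≤ 1. Evaluating the double integral:

    ∬_D (11x^2 + 22) dA = ∫_0^{1} ∫_0^{1} (11x^2 + 22) dy dx.

Inner (y from 0 to 1): 11x^2 + 22.
Outer (x from 0 to 1): 77/3.

Therefore ∮_C P dx + Q dy = 77/3.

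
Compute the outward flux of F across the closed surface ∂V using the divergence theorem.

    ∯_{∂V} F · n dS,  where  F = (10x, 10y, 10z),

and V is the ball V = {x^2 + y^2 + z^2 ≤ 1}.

By the divergence theorem,

    ∯_{∂V} F · n dS = ∭_V (∇ · F) dV.

Compute the divergence:
    ∇ · F = ∂F_x/∂x + ∂F_y/∂y + ∂F_z/∂z = 10 + 10 + 10 = 30.

In spherical coordinates, x = ρ sin(φ) cos(θ), y = ρ sin(φ) sin(θ), z = ρ cos(φ), dV = ρ^2 sin(φ) dρ dφ dθ, with 0 ≤ ρ ≤ 1, 0 ≤ φ ≤ π, 0 ≤ θ ≤ 2π.

The integrand, after substitution and multiplying by the volume element, becomes (30) · ρ^2 sin(φ), so

    ∭_V (∇·F) dV = ∫_0^{2π} ∫_0^{π} ∫_0^{1} (30) · ρ^2 sin(φ) dρ dφ dθ.

Inner (ρ from 0 to 1): 10sin(φ).
Middle (φ from 0 to π): 20.
Outer (θ from 0 to 2π): 40π.

Therefore ∯_{∂V} F · n dS = 40π.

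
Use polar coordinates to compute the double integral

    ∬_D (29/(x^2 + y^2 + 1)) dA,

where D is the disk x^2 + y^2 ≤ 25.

The region D is 0 ≤ r ≤ 5, 0 ≤ θ ≤ 2π in polar coordinates, where x = r cos(θ), y = r sin(θ), and dA = r dr dθ.

Under the substitution, the integrand becomes 29/(r^2 + 1), so

    ∬_D (29/(x^2 + y^2 + 1)) dA = ∫_{0}^{2π} ∫_{0}^{5} (29/(r^2 + 1)) · r dr dθ.

Inner integral (in r): ∫_{0}^{5} (29/(r^2 + 1)) · r dr = 29log(26)/2.

Outer integral (in θ): ∫_{0}^{2π} (29log(26)/2) dθ = 29π log(26).

Therefore ∬_D (29/(x^2 + y^2 + 1)) dA = 29π log(26).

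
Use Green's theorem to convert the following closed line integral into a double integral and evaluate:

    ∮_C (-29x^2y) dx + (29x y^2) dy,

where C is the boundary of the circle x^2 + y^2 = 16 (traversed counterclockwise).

Green's theorem converts the closed line integral into a double integral over the enclosed region D:

    ∮_C P dx + Q dy = ∬_D (∂Q/∂x - ∂P/∂y) dA.

Here P = -29x^2y, Q = 29x y^2, so

    ∂Q/∂x = 29y^2,    ∂P/∂y = -29x^2,
    ∂Q/∂x - ∂P/∂y = 29x^2 + 29y^2.

D is the region x^2 + y^2 ≤ 16. Evaluating the double integral:

In polar coordinates (x = r cos θ, y = r sin θ, dA = r dr dθ) the integrand becomes 29r^2, so

    ∬_D (29x^2 + 29y^2) dA = ∫_0^{2π} ∫_0^{4} (29r^2) · r dr dθ.

Inner (r from 0 to 4): 1856.
Outer (θ from 0 to 2π): 3712π.

Therefore ∮_C P dx + Q dy = 3712π.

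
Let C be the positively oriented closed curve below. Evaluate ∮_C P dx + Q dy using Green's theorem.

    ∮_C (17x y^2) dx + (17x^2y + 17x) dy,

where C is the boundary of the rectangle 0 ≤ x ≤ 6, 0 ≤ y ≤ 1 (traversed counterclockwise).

Green's theorem converts the closed line integral into a double integral over the enclosed region D:

    ∮_C P dx + Q dy = ∬_D (∂Q/∂x - ∂P/∂y) dA.

Here P = 17x y^2, Q = 17x^2y + 17x, so

    ∂Q/∂x = 34x y + 17,    ∂P/∂y = 34x y,
    ∂Q/∂x - ∂P/∂y = 17.

D is the region 0 ≤ x ≤ 6, 0 ≤ y ≤ 1. Evaluating the double integral:

    ∬_D (17) dA = ∫_0^{6} ∫_0^{1} (17) dy dx.

Inner (y from 0 to 1): 17.
Outer (x from 0 to 6): 102.

Therefore ∮_C P dx + Q dy = 102.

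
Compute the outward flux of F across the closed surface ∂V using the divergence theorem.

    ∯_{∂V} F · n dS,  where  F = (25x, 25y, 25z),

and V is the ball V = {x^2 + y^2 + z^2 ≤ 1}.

By the divergence theorem,

    ∯_{∂V} F · n dS = ∭_V (∇ · F) dV.

Compute the divergence:
    ∇ · F = ∂F_x/∂x + ∂F_y/∂y + ∂F_z/∂z = 25 + 25 + 25 = 75.

In spherical coordinates, x = ρ sin(φ) cos(θ), y = ρ sin(φ) sin(θ), z = ρ cos(φ), dV = ρ^2 sin(φ) dρ dφ dθ, with 0 ≤ ρ ≤ 1, 0 ≤ φ ≤ π, 0 ≤ θ ≤ 2π.

The integrand, after substitution and multiplying by the volume element, becomes (75) · ρ^2 sin(φ), so

    ∭_V (∇·F) dV = ∫_0^{2π} ∫_0^{π} ∫_0^{1} (75) · ρ^2 sin(φ) dρ dφ dθ.

Inner (ρ from 0 to 1): 25sin(φ).
Middle (φ from 0 to π): 50.
Outer (θ from 0 to 2π): 100π.

Therefore ∯_{∂V} F · n dS = 100π.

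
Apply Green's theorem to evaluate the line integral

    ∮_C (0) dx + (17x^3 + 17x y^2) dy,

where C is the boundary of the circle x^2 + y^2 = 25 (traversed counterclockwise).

Green's theorem converts the closed line integral into a double integral over the enclosed region D:

    ∮_C P dx + Q dy = ∬_D (∂Q/∂x - ∂P/∂y) dA.

Here P = 0, Q = 17x^3 + 17x y^2, so

    ∂Q/∂x = 51x^2 + 17y^2,    ∂P/∂y = 0,
    ∂Q/∂x - ∂P/∂y = 51x^2 + 17y^2.

D is the region x^2 + y^2 ≤ 25. Evaluating the double integral:

In polar coordinates (x = r cos θ, y = r sin θ, dA = r dr dθ) the integrand becomes 17r^2(cos(2θ) + 2), so

    ∬_D (51x^2 + 17y^2) dA = ∫_0^{2π} ∫_0^{5} (17r^2(cos(2θ) + 2)) · r dr dθ.

Inner (r from 0 to 5): 10625cos(2θ)/4 + 10625/2.
Outer (θ from 0 to 2π): 10625π.

Therefore ∮_C P dx + Q dy = 10625π.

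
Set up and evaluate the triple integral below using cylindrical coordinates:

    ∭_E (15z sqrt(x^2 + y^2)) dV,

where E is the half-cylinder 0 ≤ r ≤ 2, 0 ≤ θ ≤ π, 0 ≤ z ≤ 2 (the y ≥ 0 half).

In cylindrical coordinates, x = r cos(θ), y = r sin(θ), z = z, and dV = r dr dθ dz.

The integrand becomes 15r z, so

    ∭_E (15z sqrt(x^2 + y^2)) dV = ∫_{0}^{π} ∫_{0}^{2} ∫_{0}^{2} (15r z) · r dz dr dθ.

Inner (z): 30r^2.
Middle (r from 0 to 2): 80.
Outer (θ): 80π.

Therefore the triple integral equals 80π.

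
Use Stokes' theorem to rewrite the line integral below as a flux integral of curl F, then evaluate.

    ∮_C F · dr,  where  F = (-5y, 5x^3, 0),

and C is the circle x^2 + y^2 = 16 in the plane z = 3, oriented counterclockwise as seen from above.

Let S be the flat disk x^2 + y^2 ≤ 16 in the plane z = 3, with upward unit normal n̂ = ẑ. By Stokes' theorem,

    ∮_C F · dr = ∬_S (∇ × F) · n̂ dS = ∬_D (curl F)_z dA,

where D is the disk x^2 + y^2 ≤ 16.

Compute the curl of F = (-5y, 5x^3, 0):
    (∇ × F)_x = ∂F_z/∂y - ∂F_y/∂z = 0,
    (∇ × F)_y = ∂F_x/∂z - ∂F_z/∂x = 0,
    (∇ × F)_z = ∂F_y/∂x - ∂F_x/∂y = 15x^2 + 5.

On z = 3, (curl F)_z = 15x^2 + 5.

Convert to polar (x = r cos θ, y = r sin θ, dA = r dr dθ); the integrand becomes 15r^2cos(θ)^2 + 5, so

    ∬_D (curl F)_z dA = ∫_0^{2π} ∫_0^{4} (15r^2cos(θ)^2 + 5) · r dr dθ.

Inner (r from 0 to 4): 960cos(θ)^2 + 40.
Outer (θ from 0 to 2π): 1040π.

Therefore ∮_C F · dr = 1040π.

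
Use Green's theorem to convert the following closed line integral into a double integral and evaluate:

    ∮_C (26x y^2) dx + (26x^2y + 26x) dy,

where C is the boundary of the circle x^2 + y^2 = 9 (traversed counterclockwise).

Green's theorem converts the closed line integral into a double integral over the enclosed region D:

    ∮_C P dx + Q dy = ∬_D (∂Q/∂x - ∂P/∂y) dA.

Here P = 26x y^2, Q = 26x^2y + 26x, so

    ∂Q/∂x = 52x y + 26,    ∂P/∂y = 52x y,
    ∂Q/∂x - ∂P/∂y = 26.

D is the region x^2 + y^2 ≤ 9. Evaluating the double integral:

In polar coordinates (x = r cos θ, y = r sin θ, dA = r dr dθ) the integrand becomes 26, so

    ∬_D (26) dA = ∫_0^{2π} ∫_0^{3} (26) · r dr dθ.

Inner (r from 0 to 3): 117.
Outer (θ from 0 to 2π): 234π.

Therefore ∮_C P dx + Q dy = 234π.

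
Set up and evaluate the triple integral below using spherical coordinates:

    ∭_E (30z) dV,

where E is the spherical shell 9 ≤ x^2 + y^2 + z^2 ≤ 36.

In spherical coordinates, x = ρ sin(φ) cos(θ), y = ρ sin(φ) sin(θ), z = ρ cos(φ), and dV = ρ^2 sin(φ) dρ dφ dθ.

The integrand becomes 30ρ cos(φ), so

    ∭_E (30z) dV = ∫_{0}^{2π} ∫_{0}^{π} ∫_{3}^{6} (30ρ cos(φ)) · ρ^2 sin(φ) dρ dφ dθ.

Inner (ρ): 18225sin(2φ)/4.
Middle (φ): 0.
Outer (θ): 0.

Therefore the triple integral equals 0.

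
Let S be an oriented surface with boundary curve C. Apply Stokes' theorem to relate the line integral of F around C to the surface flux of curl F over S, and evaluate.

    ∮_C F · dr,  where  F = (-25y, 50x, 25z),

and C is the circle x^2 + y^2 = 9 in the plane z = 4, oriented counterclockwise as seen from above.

Let S be the flat disk x^2 + y^2 ≤ 9 in the plane z = 4, with upward unit normal n̂ = ẑ. By Stokes' theorem,

    ∮_C F · dr = ∬_S (∇ × F) · n̂ dS = ∬_D (curl F)_z dA,

where D is the disk x^2 + y^2 ≤ 9.

Compute the curl of F = (-25y, 50x, 25z):
    (∇ × F)_x = ∂F_z/∂y - ∂F_y/∂z = 0,
    (∇ × F)_y = ∂F_x/∂z - ∂F_z/∂x = 0,
    (∇ × F)_z = ∂F_y/∂x - ∂F_x/∂y = 75.

On z = 4, (curl F)_z = 75.

Convert to polar (x = r cos θ, y = r sin θ, dA = r dr dθ); the integrand becomes 75, so

    ∬_D (curl F)_z dA = ∫_0^{2π} ∫_0^{3} (75) · r dr dθ.

Inner (r from 0 to 3): 675/2.
Outer (θ from 0 to 2π): 675π.

Therefore ∮_C F · dr = 675π.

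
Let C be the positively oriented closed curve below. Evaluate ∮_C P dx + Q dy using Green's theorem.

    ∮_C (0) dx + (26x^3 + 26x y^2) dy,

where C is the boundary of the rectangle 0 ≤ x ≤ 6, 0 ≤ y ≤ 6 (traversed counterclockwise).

Green's theorem converts the closed line integral into a double integral over the enclosed region D:

    ∮_C P dx + Q dy = ∬_D (∂Q/∂x - ∂P/∂y) dA.

Here P = 0, Q = 26x^3 + 26x y^2, so

    ∂Q/∂x = 78x^2 + 26y^2,    ∂P/∂y = 0,
    ∂Q/∂x - ∂P/∂y = 78x^2 + 26y^2.

D is the region 0 ≤ x ≤ 6, 0 ≤ y ≤ 6. Evaluating the double integral:

    ∬_D (78x^2 + 26y^2) dA = ∫_0^{6} ∫_0^{6} (78x^2 + 26y^2) dy dx.

Inner (y from 0 to 6): 468x^2 + 1872.
Outer (x from 0 to 6): 44928.

Therefore ∮_C P dx + Q dy = 44928.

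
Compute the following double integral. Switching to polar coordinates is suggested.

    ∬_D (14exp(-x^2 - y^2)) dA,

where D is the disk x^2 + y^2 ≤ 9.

The region D is 0 ≤ r ≤ 3, 0 ≤ θ ≤ 2π in polar coordinates, where x = r cos(θ), y = r sin(θ), and dA = r dr dθ.

Under the substitution, the integrand becomes 14exp(-r^2), so

    ∬_D (14exp(-x^2 - y^2)) dA = ∫_{0}^{2π} ∫_{0}^{3} (14exp(-r^2)) · r dr dθ.

Inner integral (in r): ∫_{0}^{3} (14exp(-r^2)) · r dr = 7 - 7exp(-9).

Outer integral (in θ): ∫_{0}^{2π} (7 - 7exp(-9)) dθ = -14π exp(-9) + 14π.

Therefore ∬_D (14exp(-x^2 - y^2)) dA = -14π exp(-9) + 14π.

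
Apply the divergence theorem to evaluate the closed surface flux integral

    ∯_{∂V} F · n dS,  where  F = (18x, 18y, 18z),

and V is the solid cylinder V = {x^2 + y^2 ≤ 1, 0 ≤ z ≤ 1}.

By the divergence theorem,

    ∯_{∂V} F · n dS = ∭_V (∇ · F) dV.

Compute the divergence:
    ∇ · F = ∂F_x/∂x + ∂F_y/∂y + ∂F_z/∂z = 18 + 18 + 18 = 54.

In cylindrical coordinates, x = r cos(θ), y = r sin(θ), z = z, dV = r dr dθ dz, with 0 ≤ r ≤ 1, 0 ≤ θ ≤ 2π, 0 ≤ z ≤ 1.

The integrand, after substitution and multiplying by the volume element, becomes (54) · r, so

    ∭_V (∇·F) dV = ∫_0^{2π} ∫_0^{1} ∫_0^{1} (54) · r dz dr dθ.

Inner (z from 0 to 1): 54r.
Middle (r from 0 to 1): 27.
Outer (θ from 0 to 2π): 54π.

Therefore ∯_{∂V} F · n dS = 54π.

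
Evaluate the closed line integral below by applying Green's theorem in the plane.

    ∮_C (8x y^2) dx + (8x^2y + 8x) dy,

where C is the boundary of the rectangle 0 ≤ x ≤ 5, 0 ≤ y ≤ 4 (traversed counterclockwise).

Green's theorem converts the closed line integral into a double integral over the enclosed region D:

    ∮_C P dx + Q dy = ∬_D (∂Q/∂x - ∂P/∂y) dA.

Here P = 8x y^2, Q = 8x^2y + 8x, so

    ∂Q/∂x = 16x y + 8,    ∂P/∂y = 16x y,
    ∂Q/∂x - ∂P/∂y = 8.

D is the region 0 ≤ x ≤ 5, 0 ≤ y ≤ 4. Evaluating the double integral:

    ∬_D (8) dA = ∫_0^{5} ∫_0^{4} (8) dy dx.

Inner (y from 0 to 4): 32.
Outer (x from 0 to 5): 160.

Therefore ∮_C P dx + Q dy = 160.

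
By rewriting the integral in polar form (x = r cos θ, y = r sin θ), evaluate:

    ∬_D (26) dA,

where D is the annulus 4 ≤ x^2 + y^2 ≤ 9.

The region D is 2 ≤ r ≤ 3, 0 ≤ θ ≤ 2π in polar coordinates, where x = r cos(θ), y = r sin(θ), and dA = r dr dθ.

Under the substitution, the integrand becomes 26, so

    ∬_D (26) dA = ∫_{0}^{2π} ∫_{2}^{3} (26) · r dr dθ.

Inner integral (in r): ∫_{2}^{3} (26) · r dr = 65.

Outer integral (in θ): ∫_{0}^{2π} (65) dθ = 130π.

Therefore ∬_D (26) dA = 130π.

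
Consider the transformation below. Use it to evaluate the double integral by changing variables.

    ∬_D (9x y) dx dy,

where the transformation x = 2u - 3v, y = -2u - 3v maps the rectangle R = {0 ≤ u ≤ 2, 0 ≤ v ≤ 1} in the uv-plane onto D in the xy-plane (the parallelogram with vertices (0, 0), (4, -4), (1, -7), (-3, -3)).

Compute the Jacobian determinant of (x, y) with respect to (u, v):

    ∂(x,y)/∂(u,v) = | 2  -3 | = (2)(-3) - (-3)(-2) = -12.
                   | -2  -3 |

Its absolute value is |J| = 12 (the area scaling factor).

Substituting x = 2u - 3v, y = -2u - 3v into the integrand,

    9x y → -36u^2 + 81v^2,

so the integral becomes

    ∬_R (-36u^2 + 81v^2) · |J| du dv = ∫_0^2 ∫_0^1 (-432u^2 + 972v^2) dv du.

Inner (v): 324 - 432u^2.
Outer (u): -504.

Therefore ∬_D (9x y) dx dy = -504.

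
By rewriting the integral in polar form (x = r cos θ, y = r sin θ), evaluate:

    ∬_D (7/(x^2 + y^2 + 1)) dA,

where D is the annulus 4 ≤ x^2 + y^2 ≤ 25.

The region D is 2 ≤ r ≤ 5, 0 ≤ θ ≤ 2π in polar coordinates, where x = r cos(θ), y = r sin(θ), and dA = r dr dθ.

Under the substitution, the integrand becomes 7/(r^2 + 1), so

    ∬_D (7/(x^2 + y^2 + 1)) dA = ∫_{0}^{2π} ∫_{2}^{5} (7/(r^2 + 1)) · r dr dθ.

Inner integral (in r): ∫_{2}^{5} (7/(r^2 + 1)) · r dr = log(17576sqrt(130)/625).

Outer integral (in θ): ∫_{0}^{2π} (log(17576sqrt(130)/625)) dθ = log((17576sqrt(130)/625)^(2π)).

Therefore ∬_D (7/(x^2 + y^2 + 1)) dA = log((17576sqrt(130)/625)^(2π)).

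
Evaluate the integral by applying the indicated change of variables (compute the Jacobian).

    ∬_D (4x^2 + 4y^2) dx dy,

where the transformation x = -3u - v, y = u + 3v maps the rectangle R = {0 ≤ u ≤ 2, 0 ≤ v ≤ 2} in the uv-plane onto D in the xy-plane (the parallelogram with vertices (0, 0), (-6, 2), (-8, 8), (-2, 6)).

Compute the Jacobian determinant of (x, y) with respect to (u, v):

    ∂(x,y)/∂(u,v) = | -3  -1 | = (-3)(3) - (-1)(1) = -8.
                   | 1  3 |

Its absolute value is |J| = 8 (the area scaling factor).

Substituting x = -3u - v, y = u + 3v into the integrand,

    4x^2 + 4y^2 → 40u^2 + 48u v + 40v^2,

so the integral becomes

    ∬_R (40u^2 + 48u v + 40v^2) · |J| du dv = ∫_0^2 ∫_0^2 (320u^2 + 384u v + 320v^2) dv du.

Inner (v): 640u^2 + 768u + 2560/3.
Outer (u): 14848/3.

Therefore ∬_D (4x^2 + 4y^2) dx dy = 14848/3.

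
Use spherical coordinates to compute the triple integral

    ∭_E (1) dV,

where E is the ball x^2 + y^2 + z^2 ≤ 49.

In spherical coordinates, x = ρ sin(φ) cos(θ), y = ρ sin(φ) sin(θ), z = ρ cos(φ), and dV = ρ^2 sin(φ) dρ dφ dθ.

The integrand becomes 1, so

    ∭_E (1) dV = ∫_{0}^{2π} ∫_{0}^{π} ∫_{0}^{7} (1) · ρ^2 sin(φ) dρ dφ dθ.

Inner (ρ): 343sin(φ)/3.
Middle (φ): 686/3.
Outer (θ): 1372π/3.

Therefore the triple integral equals 1372π/3.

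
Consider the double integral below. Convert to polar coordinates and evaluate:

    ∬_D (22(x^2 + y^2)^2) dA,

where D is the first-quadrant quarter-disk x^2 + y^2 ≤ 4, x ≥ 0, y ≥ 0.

The region D is 0 ≤ r ≤ 2, 0 ≤ θ ≤ π/2 in polar coordinates, where x = r cos(θ), y = r sin(θ), and dA = r dr dθ.

Under the substitution, the integrand becomes 22r^4, so

    ∬_D (22(x^2 + y^2)^2) dA = ∫_{0}^{π/2} ∫_{0}^{2} (22r^4) · r dr dθ.

Inner integral (in r): ∫_{0}^{2} (22r^4) · r dr = 704/3.

Outer integral (in θ): ∫_{0}^{π/2} (704/3) dθ = 352π/3.

Therefore ∬_D (22(x^2 + y^2)^2) dA = 352π/3.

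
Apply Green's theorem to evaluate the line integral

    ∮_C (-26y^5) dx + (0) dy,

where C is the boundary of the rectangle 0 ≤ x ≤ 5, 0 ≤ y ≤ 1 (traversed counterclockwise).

Green's theorem converts the closed line integral into a double integral over the enclosed region D:

    ∮_C P dx + Q dy = ∬_D (∂Q/∂x - ∂P/∂y) dA.

Here P = -26y^5, Q = 0, so

    ∂Q/∂x = 0,    ∂P/∂y = -130y^4,
    ∂Q/∂x - ∂P/∂y = 130y^4.

D is the region 0 ≤ x ≤ 5, 0 ≤ y ≤ 1. Evaluating the double integral:

    ∬_D (130y^4) dA = ∫_0^{5} ∫_0^{1} (130y^4) dy dx.

Inner (y from 0 to 1): 26.
Outer (x from 0 to 5): 130.

Therefore ∮_C P dx + Q dy = 130.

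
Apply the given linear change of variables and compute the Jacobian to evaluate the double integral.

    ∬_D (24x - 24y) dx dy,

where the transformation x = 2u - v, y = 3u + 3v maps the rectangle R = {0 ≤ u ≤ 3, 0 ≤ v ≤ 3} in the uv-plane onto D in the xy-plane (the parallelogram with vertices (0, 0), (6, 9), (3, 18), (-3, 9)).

Compute the Jacobian determinant of (x, y) with respect to (u, v):

    ∂(x,y)/∂(u,v) = | 2  -1 | = (2)(3) - (-1)(3) = 9.
                   | 3  3 |

Its absolute value is |J| = 9 (the area scaling factor).

Substituting x = 2u - v, y = 3u + 3v into the integrand,

    24x - 24y → -24u - 96v,

so the integral becomes

    ∬_R (-24u - 96v) · |J| du dv = ∫_0^3 ∫_0^3 (-216u - 864v) dv du.

Inner (v): -648u - 3888.
Outer (u): -14580.

Therefore ∬_D (24x - 24y) dx dy = -14580.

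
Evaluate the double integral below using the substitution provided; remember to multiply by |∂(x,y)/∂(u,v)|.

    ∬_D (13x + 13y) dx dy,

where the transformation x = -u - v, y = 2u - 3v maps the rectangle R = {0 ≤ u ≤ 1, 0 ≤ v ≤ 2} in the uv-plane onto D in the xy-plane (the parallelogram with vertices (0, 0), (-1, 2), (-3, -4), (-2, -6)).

Compute the Jacobian determinant of (x, y) with respect to (u, v):

    ∂(x,y)/∂(u,v) = | -1  -1 | = (-1)(-3) - (-1)(2) = 5.
                   | 2  -3 |

Its absolute value is |J| = 5 (the area scaling factor).

Substituting x = -u - v, y = 2u - 3v into the integrand,

    13x + 13y → 13u - 52v,

so the integral becomes

    ∬_R (13u - 52v) · |J| du dv = ∫_0^1 ∫_0^2 (65u - 260v) dv du.

Inner (v): 130u - 520.
Outer (u): -455.

Therefore ∬_D (13x + 13y) dx dy = -455.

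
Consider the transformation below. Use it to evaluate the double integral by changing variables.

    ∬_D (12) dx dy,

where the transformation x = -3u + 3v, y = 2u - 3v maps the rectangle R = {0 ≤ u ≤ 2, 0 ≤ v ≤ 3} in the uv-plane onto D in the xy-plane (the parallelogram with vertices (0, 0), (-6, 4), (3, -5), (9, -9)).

Compute the Jacobian determinant of (x, y) with respect to (u, v):

    ∂(x,y)/∂(u,v) = | -3  3 | = (-3)(-3) - (3)(2) = 3.
                   | 2  -3 |

Its absolute value is |J| = 3 (the area scaling factor).

Substituting x = -3u + 3v, y = 2u - 3v into the integrand,

    12 → 12,

so the integral becomes

    ∬_R (12) · |J| du dv = ∫_0^2 ∫_0^3 (36) dv du.

Inner (v): 108.
Outer (u): 216.

Therefore ∬_D (12) dx dy = 216.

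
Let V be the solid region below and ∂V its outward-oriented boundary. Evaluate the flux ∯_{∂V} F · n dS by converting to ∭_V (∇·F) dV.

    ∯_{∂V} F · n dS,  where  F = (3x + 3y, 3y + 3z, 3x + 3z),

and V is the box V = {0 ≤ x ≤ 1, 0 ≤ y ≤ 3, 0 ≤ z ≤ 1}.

By the divergence theorem,

    ∯_{∂V} F · n dS = ∭_V (∇ · F) dV.

Compute the divergence:
    ∇ · F = ∂F_x/∂x + ∂F_y/∂y + ∂F_z/∂z = 3 + 3 + 3 = 9.

V is a rectangular box, so dV = dx dy dz with 0 ≤ x ≤ 1, 0 ≤ y ≤ 3, 0 ≤ z ≤ 1.

Integrate (9) over V as an iterated integral:

    ∭_V (∇·F) dV = ∫_0^{1} ∫_0^{3} ∫_0^{1} (9) dz dy dx.

Inner (z from 0 to 1): 9.
Middle (y from 0 to 3): 27.
Outer (x from 0 to 1): 27.

Therefore ∯_{∂V} F · n dS = 27.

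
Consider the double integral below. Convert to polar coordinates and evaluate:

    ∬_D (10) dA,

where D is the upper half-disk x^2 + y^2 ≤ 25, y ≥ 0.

The region D is 0 ≤ r ≤ 5, 0 ≤ θ ≤ π in polar coordinates, where x = r cos(θ), y = r sin(θ), and dA = r dr dθ.

Under the substitution, the integrand becomes 10, so

    ∬_D (10) dA = ∫_{0}^{π} ∫_{0}^{5} (10) · r dr dθ.

Inner integral (in r): ∫_{0}^{5} (10) · r dr = 125.

Outer integral (in θ): ∫_{0}^{π} (125) dθ = 125π.

Therefore ∬_D (10) dA = 125π.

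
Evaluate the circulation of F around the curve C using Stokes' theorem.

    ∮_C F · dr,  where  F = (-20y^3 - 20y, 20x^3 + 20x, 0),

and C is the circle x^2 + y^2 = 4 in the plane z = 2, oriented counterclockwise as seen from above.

Let S be the flat disk x^2 + y^2 ≤ 4 in the plane z = 2, with upward unit normal n̂ = ẑ. By Stokes' theorem,

    ∮_C F · dr = ∬_S (∇ × F) · n̂ dS = ∬_D (curl F)_z dA,

where D is the disk x^2 + y^2 ≤ 4.

Compute the curl of F = (-20y^3 - 20y, 20x^3 + 20x, 0):
    (∇ × F)_x = ∂F_z/∂y - ∂F_y/∂z = 0,
    (∇ × F)_y = ∂F_x/∂z - ∂F_z/∂x = 0,
    (∇ × F)_z = ∂F_y/∂x - ∂F_x/∂y = 60x^2 + 60y^2 + 40.

On z = 2, (curl F)_z = 60x^2 + 60y^2 + 40.

Convert to polar (x = r cos θ, y = r sin θ, dA = r dr dθ); the integrand becomes 60r^2 + 40, so

    ∬_D (curl F)_z dA = ∫_0^{2π} ∫_0^{2} (60r^2 + 40) · r dr dθ.

Inner (r from 0 to 2): 320.
Outer (θ from 0 to 2π): 640π.

Therefore ∮_C F · dr = 640π.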